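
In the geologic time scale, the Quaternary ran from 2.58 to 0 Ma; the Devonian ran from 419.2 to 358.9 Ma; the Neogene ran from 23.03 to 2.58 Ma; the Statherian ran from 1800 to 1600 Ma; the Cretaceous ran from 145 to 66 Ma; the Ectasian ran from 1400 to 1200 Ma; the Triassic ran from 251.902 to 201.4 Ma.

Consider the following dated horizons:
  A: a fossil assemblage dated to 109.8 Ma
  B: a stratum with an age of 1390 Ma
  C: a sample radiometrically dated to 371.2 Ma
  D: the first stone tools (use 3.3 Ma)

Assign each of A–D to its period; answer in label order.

Match each age against the start–end ranges in the excerpt: A = 109.8 Ma → Cretaceous (145–66); B = 1390 Ma → Ectasian (1400–1200); C = 371.2 Ma → Devonian (419.2–358.9); D = 3.3 Ma → Neogene (23.03–2.58).

A — Cretaceous; B — Ectasian; C — Devonian; D — Neogene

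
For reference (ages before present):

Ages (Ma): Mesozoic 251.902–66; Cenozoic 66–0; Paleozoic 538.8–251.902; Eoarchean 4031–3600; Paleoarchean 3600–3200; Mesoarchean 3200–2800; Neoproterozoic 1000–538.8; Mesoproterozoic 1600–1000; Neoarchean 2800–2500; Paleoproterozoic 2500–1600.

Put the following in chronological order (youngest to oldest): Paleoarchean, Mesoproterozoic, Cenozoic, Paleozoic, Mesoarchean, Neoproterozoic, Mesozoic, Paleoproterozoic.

Cenozoic, Mesozoic, Paleozoic, Neoproterozoic, Mesoproterozoic, Paleoproterozoic, Mesoarchean, Paleoarchean

The oldest of these is Paleoarchean (starts 3600 Ma) and the youngest is Cenozoic (ends 0 Ma).
In between, by decreasing start age: Mesoarchean (3200), Paleoproterozoic (2500), Mesoproterozoic (1600), Neoproterozoic (1000), Paleozoic (538.8), Mesozoic (251.902).
Listing youngest first means reversing that sequence.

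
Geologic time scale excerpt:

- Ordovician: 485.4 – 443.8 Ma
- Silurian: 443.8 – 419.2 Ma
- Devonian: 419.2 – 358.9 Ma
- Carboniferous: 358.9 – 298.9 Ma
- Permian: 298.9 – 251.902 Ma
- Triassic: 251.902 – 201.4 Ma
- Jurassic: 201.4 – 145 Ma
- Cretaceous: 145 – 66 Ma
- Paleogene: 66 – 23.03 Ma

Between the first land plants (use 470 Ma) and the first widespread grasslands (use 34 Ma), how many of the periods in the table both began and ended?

7

The older date is 470 Ma and the younger is 34 Ma.
Periods with start < 470 and end > 34 Ma: Silurian (443.8–419.2), Devonian (419.2–358.9), Carboniferous (358.9–298.9), Permian (298.9–251.902), Triassic (251.902–201.4), Jurassic (201.4–145), Cretaceous (145–66).
That is 7 complete periods.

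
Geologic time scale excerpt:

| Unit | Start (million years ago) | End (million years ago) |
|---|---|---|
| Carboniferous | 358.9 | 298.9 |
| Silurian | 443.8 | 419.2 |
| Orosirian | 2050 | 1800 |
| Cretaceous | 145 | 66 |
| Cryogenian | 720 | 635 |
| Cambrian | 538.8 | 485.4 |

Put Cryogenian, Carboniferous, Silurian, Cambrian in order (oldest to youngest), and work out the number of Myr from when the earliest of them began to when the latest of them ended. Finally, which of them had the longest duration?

Cryogenian, Cambrian, Silurian, Carboniferous; total span 421.1 Myr; longest is Cryogenian

Start ages (Ma): Cryogenian 720, Cambrian 538.8, Silurian 443.8, Carboniferous 358.9.
Ordered oldest to youngest: Cryogenian, Cambrian, Silurian, Carboniferous.
Span = 720 − 298.9 = 421.1 Myr.
Durations: Cambrian 53.4, Silurian 24.6, Carboniferous 60, Cryogenian 85 → longest is Cryogenian (85 Myr).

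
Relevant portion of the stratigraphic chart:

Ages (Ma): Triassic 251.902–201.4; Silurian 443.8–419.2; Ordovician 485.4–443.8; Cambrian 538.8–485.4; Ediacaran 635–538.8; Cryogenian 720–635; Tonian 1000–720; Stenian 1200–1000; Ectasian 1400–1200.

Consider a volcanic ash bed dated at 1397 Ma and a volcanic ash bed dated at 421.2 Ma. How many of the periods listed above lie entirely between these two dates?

The older date is 1397 Ma and the younger is 421.2 Ma.
Periods with start < 1397 and end > 421.2 Ma: Stenian (1200–1000), Tonian (1000–720), Cryogenian (720–635), Ediacaran (635–538.8), Cambrian (538.8–485.4), Ordovician (485.4–443.8).
That is 6 complete periods.

6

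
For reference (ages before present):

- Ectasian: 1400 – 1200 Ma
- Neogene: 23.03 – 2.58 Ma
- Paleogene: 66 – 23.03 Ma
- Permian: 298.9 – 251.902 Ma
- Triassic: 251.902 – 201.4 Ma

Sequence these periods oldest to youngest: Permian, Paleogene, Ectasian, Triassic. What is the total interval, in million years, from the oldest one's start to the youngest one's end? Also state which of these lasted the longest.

Start ages (Ma): Ectasian 1400, Permian 298.9, Triassic 251.902, Paleogene 66.
Ordered oldest to youngest: Ectasian, Permian, Triassic, Paleogene.
Span = 1400 − 23.03 = 1376.97 Myr.
Durations: Permian 46.998, Triassic 50.502, Ectasian 200, Paleogene 42.97 → longest is Ectasian (200 Myr).

Ectasian, Permian, Triassic, Paleogene; total span 1376.97 Myr; longest is Ectasian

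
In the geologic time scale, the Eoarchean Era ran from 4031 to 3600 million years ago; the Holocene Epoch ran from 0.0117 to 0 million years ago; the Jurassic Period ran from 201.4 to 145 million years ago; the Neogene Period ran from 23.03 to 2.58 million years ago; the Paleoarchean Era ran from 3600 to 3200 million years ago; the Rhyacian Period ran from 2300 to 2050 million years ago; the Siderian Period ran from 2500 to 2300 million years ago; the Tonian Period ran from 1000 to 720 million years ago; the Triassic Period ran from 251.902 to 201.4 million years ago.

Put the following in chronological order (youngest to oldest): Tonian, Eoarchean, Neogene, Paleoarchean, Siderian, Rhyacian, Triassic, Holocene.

Sorting by start age (ascending Ma, since larger Ma = older): Holocene start 0.0117, Neogene start 23.03, Triassic start 251.902, Tonian start 1000, Rhyacian start 2300, Siderian start 2500, Paleoarchean start 3600, Eoarchean start 4031.

Holocene → Neogene → Triassic → Tonian → Rhyacian → Siderian → Paleoarchean → Eoarchean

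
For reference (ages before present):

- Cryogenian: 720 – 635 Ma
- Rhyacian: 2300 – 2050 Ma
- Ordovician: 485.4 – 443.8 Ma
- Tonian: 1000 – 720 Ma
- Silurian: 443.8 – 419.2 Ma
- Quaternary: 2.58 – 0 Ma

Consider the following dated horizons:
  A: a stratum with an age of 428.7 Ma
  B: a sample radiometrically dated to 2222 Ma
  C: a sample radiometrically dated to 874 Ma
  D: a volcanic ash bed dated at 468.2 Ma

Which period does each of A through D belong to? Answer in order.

Match each age against the start–end ranges in the excerpt: A = 428.7 Ma → Silurian (443.8–419.2); B = 2222 Ma → Rhyacian (2300–2050); C = 874 Ma → Tonian (1000–720); D = 468.2 Ma → Ordovician (485.4–443.8).

A — Silurian; B — Rhyacian; C — Tonian; D — Ordovician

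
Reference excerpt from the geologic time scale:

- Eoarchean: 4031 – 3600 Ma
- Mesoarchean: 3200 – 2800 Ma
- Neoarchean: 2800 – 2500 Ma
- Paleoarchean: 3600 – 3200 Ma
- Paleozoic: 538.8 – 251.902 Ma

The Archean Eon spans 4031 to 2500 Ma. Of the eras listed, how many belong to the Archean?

Eras inside 4031–2500 Ma: Eoarchean, Paleoarchean, Mesoarchean, Neoarchean — 4 in total.

4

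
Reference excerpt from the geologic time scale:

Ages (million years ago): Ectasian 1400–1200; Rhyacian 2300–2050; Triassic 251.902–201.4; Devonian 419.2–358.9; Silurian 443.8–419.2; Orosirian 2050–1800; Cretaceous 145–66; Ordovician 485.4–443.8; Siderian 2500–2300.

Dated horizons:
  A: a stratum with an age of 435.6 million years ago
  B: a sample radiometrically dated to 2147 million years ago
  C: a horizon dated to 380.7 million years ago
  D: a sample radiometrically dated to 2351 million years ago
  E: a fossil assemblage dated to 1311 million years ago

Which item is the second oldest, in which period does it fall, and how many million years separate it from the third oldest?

Larger Ma means older, so oldest first: D 2351 > B 2147 > E 1311 > A 435.6 > C 380.7.
Counting 2 along gives B (2147 Ma); the excerpt puts that inside the Rhyacian, 2300–2050 Ma.
Next in line is E (1311 Ma), and 2147 − 1311 = 836 Myr.

B, in the Rhyacian; 836 million years to E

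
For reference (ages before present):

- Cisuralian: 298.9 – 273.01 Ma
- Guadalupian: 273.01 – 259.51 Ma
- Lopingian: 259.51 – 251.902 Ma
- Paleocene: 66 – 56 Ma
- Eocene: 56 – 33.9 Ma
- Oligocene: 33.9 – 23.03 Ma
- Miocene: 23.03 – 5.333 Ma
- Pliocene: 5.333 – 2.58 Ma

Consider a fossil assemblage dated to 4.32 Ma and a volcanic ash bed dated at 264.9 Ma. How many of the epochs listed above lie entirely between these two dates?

5

264.9 Ma sits inside the Guadalupian (273.01–259.51) and 4.32 Ma inside the Pliocene (5.333–2.58); neither of those is wholly between the two dates.
The listed epochs lying completely between them are Lopingian, Paleocene, Eocene, Oligocene, Miocene — 5 in all.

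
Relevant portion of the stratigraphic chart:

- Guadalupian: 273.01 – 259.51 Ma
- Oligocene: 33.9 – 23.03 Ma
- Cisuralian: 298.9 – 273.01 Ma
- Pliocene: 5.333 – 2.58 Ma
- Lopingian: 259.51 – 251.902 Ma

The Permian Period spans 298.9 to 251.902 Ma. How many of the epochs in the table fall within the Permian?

Epochs inside 298.9–251.902 Ma: Cisuralian, Guadalupian, Lopingian — 3 in total.

3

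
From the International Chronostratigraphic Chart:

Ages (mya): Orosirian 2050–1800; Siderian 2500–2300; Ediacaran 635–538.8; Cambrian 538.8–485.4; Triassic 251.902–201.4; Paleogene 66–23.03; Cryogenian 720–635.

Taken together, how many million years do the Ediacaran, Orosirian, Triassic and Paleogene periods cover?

439.672 million years

Duration is start − end for each: (635 − 538.8) + (2050 − 1800) + (251.902 − 201.4) + (66 − 23.03).
That is 96.2 + 250 + 50.502 + 42.97, which totals 439.672 million years.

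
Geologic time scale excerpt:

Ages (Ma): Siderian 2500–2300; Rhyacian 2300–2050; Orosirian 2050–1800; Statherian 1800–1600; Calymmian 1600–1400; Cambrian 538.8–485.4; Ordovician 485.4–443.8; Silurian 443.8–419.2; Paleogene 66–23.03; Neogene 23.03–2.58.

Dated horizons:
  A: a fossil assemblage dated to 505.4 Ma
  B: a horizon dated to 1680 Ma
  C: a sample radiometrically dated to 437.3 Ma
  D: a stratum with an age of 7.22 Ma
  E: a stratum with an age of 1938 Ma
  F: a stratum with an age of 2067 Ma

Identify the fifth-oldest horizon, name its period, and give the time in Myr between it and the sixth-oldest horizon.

Larger Ma means older, so oldest first: F 2067 > E 1938 > B 1680 > A 505.4 > C 437.3 > D 7.22.
Counting 5 along gives C (437.3 Ma); the excerpt puts that inside the Silurian, 443.8–419.2 Ma.
Next in line is D (7.22 Ma), and 437.3 − 7.22 = 430.08 Myr.

C, in the Silurian; 430.08 million years to D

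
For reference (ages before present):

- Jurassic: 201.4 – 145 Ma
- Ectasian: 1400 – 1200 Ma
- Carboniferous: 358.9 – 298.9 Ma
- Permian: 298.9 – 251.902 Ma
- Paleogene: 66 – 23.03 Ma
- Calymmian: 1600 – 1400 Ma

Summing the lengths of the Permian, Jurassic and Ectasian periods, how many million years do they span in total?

Duration is start − end for each: (298.9 − 251.902) + (201.4 − 145) + (1400 − 1200).
That is 46.998 + 56.4 + 200, which totals 303.398 million years.

303.398 million years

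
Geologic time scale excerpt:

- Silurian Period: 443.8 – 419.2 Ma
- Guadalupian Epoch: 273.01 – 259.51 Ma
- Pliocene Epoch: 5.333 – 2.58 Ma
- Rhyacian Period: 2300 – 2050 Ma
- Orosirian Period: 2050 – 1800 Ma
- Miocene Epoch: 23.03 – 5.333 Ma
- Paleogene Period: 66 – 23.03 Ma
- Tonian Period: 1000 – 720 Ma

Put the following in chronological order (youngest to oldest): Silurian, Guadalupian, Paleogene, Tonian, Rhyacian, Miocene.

Miocene, Paleogene, Guadalupian, Silurian, Tonian, Rhyacian

Sorting by start age (ascending Ma, since larger Ma = older): Miocene began 23.03, Paleogene began 66, Guadalupian began 273.01, Silurian began 443.8, Tonian began 1000, Rhyacian began 2300.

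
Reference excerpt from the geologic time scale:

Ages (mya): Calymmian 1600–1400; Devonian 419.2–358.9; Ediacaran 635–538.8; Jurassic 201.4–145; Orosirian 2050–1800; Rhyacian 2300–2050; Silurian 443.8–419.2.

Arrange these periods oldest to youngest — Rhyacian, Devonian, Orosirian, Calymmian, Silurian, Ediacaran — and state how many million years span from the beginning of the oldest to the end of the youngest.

Rhyacian, Orosirian, Calymmian, Ediacaran, Silurian, Devonian; total span 1941.1 Myr

Start ages (Ma): Rhyacian 2300, Orosirian 2050, Calymmian 1600, Ediacaran 635, Silurian 443.8, Devonian 419.2.
Ordered oldest to youngest: Rhyacian, Orosirian, Calymmian, Ediacaran, Silurian, Devonian.
Span = 2300 − 358.9 = 1941.1 Myr.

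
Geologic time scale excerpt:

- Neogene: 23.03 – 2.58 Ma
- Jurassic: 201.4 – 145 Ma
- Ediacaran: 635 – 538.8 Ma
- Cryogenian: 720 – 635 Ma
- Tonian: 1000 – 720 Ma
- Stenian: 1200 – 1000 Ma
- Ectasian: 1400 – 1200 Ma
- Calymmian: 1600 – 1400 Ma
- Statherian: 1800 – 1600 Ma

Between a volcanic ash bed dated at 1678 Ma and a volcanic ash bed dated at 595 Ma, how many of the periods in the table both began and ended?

5

1678 Ma sits inside the Statherian (1800–1600) and 595 Ma inside the Ediacaran (635–538.8); neither of those is wholly between the two dates.
The listed periods lying completely between them are Calymmian, Ectasian, Stenian, Tonian, Cryogenian — 5 in all.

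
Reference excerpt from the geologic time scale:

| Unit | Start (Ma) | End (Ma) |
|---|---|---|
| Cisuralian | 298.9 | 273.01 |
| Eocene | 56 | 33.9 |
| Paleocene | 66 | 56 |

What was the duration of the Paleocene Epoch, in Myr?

10 million years

66 − 56 = 10 million years.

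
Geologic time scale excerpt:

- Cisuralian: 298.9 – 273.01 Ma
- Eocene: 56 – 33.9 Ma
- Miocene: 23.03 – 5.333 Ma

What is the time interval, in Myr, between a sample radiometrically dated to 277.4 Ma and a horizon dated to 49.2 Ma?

277.4 − 49.2 = 228.2 million years.

228.2 million years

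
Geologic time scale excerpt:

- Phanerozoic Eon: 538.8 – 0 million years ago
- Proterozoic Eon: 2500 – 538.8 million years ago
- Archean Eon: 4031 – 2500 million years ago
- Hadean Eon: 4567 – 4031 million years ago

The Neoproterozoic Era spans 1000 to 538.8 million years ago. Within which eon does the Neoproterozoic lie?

Proterozoic

The Neoproterozoic (1000–538.8 Ma) lies entirely within 2500–538.8 Ma, the Proterozoic Eon.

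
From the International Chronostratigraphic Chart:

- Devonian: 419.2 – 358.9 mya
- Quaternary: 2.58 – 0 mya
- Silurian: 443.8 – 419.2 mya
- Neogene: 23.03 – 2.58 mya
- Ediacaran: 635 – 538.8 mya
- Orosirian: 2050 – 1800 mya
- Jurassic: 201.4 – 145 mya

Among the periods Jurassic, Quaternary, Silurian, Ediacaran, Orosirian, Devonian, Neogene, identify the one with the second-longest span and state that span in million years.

Ediacaran, 96.2 million years

Start − end for each: Jurassic 201.4 − 145 = 56.4; Quaternary 2.58 − 0 = 2.58; Silurian 443.8 − 419.2 = 24.6; Ediacaran 635 − 538.8 = 96.2; Orosirian 2050 − 1800 = 250; Devonian 419.2 − 358.9 = 60.3; Neogene 23.03 − 2.58 = 20.45.
Ranking these from longest: Orosirian > Ediacaran > Devonian > Jurassic > Silurian > Neogene > Quaternary.
Position 2 in that ranking is Ediacaran, which lasted 96.2 Myr.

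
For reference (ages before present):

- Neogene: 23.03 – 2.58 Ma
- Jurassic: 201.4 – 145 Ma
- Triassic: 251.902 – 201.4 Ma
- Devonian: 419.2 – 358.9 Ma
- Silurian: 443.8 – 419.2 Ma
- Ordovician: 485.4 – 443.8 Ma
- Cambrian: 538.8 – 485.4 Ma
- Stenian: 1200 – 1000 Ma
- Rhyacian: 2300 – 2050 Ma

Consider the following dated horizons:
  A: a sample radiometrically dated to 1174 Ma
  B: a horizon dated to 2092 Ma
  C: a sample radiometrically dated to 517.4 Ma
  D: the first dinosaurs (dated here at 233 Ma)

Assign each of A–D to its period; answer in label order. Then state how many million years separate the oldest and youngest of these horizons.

Match each age against the start–end ranges in the excerpt: A = 1174 Ma → Stenian (1200–1000); B = 2092 Ma → Rhyacian (2300–2050); C = 517.4 Ma → Cambrian (538.8–485.4); D = 233 Ma → Triassic (251.902–201.4).
The largest age is 2092 Ma and the smallest is 233 Ma; their difference is 1859 Myr.

A — Stenian; B — Rhyacian; C — Cambrian; D — Triassic; span 1859 million years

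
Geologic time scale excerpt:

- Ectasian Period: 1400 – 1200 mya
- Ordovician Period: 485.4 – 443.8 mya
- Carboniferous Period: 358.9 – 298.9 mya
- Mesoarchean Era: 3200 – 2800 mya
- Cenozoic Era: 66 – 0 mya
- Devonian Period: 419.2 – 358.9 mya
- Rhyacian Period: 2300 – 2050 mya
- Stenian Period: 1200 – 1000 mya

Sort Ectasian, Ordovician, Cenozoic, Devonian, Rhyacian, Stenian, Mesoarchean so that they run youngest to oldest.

The oldest of these is Mesoarchean (starts 3200 Ma) and the youngest is Cenozoic (ends 0 Ma).
In between, by decreasing start age: Rhyacian (2300), Ectasian (1400), Stenian (1200), Ordovician (485.4), Devonian (419.2).
Listing youngest first means reversing that sequence.

Cenozoic, Devonian, Ordovician, Stenian, Ectasian, Rhyacian, Mesoarchean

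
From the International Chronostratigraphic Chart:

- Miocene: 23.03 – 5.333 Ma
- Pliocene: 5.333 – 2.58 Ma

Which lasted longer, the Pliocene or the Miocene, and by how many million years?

Pliocene: 5.333 − 2.58 = 2.753 Myr.
Miocene: 23.03 − 5.333 = 17.697 Myr.
Difference: 17.697 − 2.753 = 14.944 Myr, so the Miocene was longer.

Miocene, by 14.944 million years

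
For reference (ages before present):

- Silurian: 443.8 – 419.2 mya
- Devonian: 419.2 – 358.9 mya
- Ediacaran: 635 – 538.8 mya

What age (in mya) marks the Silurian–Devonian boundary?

The Silurian ends and the Devonian begins at 419.2 mya.

419.2 mya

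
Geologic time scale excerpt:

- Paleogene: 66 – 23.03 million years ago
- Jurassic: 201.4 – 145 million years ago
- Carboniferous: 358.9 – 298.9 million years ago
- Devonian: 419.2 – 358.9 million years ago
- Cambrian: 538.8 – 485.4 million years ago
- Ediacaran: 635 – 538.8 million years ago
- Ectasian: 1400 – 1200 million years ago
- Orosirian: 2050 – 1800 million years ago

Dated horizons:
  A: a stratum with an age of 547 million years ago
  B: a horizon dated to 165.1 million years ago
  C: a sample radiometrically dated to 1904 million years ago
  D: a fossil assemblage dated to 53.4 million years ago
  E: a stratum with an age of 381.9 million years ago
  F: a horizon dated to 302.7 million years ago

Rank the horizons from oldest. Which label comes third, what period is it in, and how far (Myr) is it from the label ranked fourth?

Sorted oldest-first by Ma: C (1904), A (547), E (381.9), F (302.7), B (165.1), D (53.4).
The third oldest is E at 381.9 Ma, which lies in 419.2–358.9 Ma: the Devonian.
The fourth oldest is F at 302.7 Ma; separation = |381.9 − 302.7| = 79.2 Myr.

E, in the Devonian; 79.2 million years to F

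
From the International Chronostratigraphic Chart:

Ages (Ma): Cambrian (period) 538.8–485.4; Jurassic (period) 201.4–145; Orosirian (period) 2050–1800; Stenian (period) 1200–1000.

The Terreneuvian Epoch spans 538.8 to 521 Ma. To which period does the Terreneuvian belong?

The Terreneuvian (538.8–521 Ma) lies entirely within 538.8–485.4 Ma, the Cambrian Period.

Cambrian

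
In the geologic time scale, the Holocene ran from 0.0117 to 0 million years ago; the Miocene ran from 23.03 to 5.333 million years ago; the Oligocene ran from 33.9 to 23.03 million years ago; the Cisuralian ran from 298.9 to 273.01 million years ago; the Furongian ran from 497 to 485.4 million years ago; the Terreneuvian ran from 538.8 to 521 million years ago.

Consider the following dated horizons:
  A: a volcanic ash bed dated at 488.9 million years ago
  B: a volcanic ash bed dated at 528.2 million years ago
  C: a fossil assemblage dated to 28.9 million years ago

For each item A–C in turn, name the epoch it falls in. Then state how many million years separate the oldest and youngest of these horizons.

Match each age against the start–end ranges in the excerpt: A = 488.9 Ma → Furongian (497–485.4); B = 528.2 Ma → Terreneuvian (538.8–521); C = 28.9 Ma → Oligocene (33.9–23.03).
The largest age is 528.2 Ma and the smallest is 28.9 Ma; their difference is 499.3 Myr.

A — Furongian; B — Terreneuvian; C — Oligocene; span 499.3 million years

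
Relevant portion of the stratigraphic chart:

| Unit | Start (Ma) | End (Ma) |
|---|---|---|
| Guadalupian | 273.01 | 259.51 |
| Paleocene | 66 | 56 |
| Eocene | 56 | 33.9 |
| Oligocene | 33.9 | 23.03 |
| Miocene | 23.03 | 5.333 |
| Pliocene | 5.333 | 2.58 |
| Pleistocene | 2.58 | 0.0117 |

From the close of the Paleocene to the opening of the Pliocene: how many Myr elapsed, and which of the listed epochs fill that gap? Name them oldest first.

The Paleocene closes at 56 Ma and the Pliocene opens at 5.333 Ma, so the interval is 56 − 5.333 = 50.667 Myr.
An epoch fits inside if it starts at or after 56 Ma and ends at or before 5.333 Ma; oldest first that gives Eocene, Oligocene, Miocene.

50.667 million years; Eocene, Oligocene, Miocene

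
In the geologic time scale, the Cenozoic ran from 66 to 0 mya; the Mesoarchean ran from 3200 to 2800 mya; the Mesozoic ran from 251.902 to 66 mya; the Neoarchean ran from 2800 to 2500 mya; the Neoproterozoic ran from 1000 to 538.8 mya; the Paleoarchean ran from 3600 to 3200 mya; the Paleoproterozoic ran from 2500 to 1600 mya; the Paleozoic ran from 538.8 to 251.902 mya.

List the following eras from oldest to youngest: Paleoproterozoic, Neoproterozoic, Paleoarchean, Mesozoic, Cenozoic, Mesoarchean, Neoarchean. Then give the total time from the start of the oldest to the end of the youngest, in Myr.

Start ages (Ma): Paleoarchean 3600, Mesoarchean 3200, Neoarchean 2800, Paleoproterozoic 2500, Neoproterozoic 1000, Mesozoic 251.902, Cenozoic 66.
Ordered oldest to youngest: Paleoarchean, Mesoarchean, Neoarchean, Paleoproterozoic, Neoproterozoic, Mesozoic, Cenozoic.
Span = 3600 − 0 = 3600 Myr.

Paleoarchean, Mesoarchean, Neoarchean, Paleoproterozoic, Neoproterozoic, Mesozoic, Cenozoic; total span 3600 Myr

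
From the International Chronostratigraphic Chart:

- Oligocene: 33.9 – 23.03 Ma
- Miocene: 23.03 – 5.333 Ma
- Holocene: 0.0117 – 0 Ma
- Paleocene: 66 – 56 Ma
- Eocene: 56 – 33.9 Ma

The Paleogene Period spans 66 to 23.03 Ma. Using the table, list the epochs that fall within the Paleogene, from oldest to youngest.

Epochs with both bounds inside 66–23.03 Ma: Paleocene (66–56), Eocene (56–33.9), Oligocene (33.9–23.03).

Paleocene, Eocene, Oligocene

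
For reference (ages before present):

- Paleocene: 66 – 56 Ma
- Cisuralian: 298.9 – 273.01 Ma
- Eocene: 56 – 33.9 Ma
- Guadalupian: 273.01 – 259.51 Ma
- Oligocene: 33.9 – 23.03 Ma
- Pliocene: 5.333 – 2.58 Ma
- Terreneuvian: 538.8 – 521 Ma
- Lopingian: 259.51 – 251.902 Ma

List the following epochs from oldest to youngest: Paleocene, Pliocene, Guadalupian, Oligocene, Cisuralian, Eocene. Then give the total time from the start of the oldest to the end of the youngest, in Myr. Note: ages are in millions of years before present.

Cisuralian, Guadalupian, Paleocene, Eocene, Oligocene, Pliocene; total span 296.32 Myr

From the excerpt: Paleocene 66–56; Pliocene 5.333–2.58; Guadalupian 273.01–259.51; Oligocene 33.9–23.03; Cisuralian 298.9–273.01; Eocene 56–33.9 (Ma).
Larger Ma is earlier, so the oldest is Cisuralian and the youngest is Pliocene; oldest to youngest: Cisuralian, Guadalupian, Paleocene, Eocene, Oligocene, Pliocene.
Oldest start 298.9 minus youngest end 2.58 gives 296.32 Myr overall.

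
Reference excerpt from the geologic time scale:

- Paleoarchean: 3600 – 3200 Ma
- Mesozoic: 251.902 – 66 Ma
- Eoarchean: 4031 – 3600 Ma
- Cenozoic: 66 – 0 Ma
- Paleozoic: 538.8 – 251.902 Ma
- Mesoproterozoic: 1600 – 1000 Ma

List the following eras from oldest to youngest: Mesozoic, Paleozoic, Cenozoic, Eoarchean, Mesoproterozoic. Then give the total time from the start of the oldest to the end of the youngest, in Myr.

Eoarchean → Mesoproterozoic → Paleozoic → Mesozoic → Cenozoic; total span 4031 Myr

Start ages (Ma): Eoarchean 4031, Mesoproterozoic 1600, Paleozoic 538.8, Mesozoic 251.902, Cenozoic 66.
Ordered oldest to youngest: Eoarchean, Mesoproterozoic, Paleozoic, Mesozoic, Cenozoic.
Span = 4031 − 0 = 4031 Myr.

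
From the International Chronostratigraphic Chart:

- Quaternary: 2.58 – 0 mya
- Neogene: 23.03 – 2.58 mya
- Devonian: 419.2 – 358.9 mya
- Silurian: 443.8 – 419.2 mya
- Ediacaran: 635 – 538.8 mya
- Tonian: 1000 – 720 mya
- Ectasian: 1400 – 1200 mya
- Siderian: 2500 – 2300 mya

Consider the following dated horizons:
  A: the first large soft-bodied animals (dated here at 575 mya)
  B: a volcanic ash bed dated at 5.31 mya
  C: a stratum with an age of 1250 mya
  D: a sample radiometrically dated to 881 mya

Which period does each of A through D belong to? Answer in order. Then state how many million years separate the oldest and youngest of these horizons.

A — Ediacaran; B — Neogene; C — Ectasian; D — Tonian; span 1244.69 million years

A: 575 Ma lies in 635–538.8 Ma, so Ediacaran.
B: 5.31 Ma lies in 23.03–2.58 Ma, so Neogene.
C: 1250 Ma lies in 1400–1200 Ma, so Ectasian.
D: 881 Ma lies in 1000–720 Ma, so Tonian.
Oldest = 1250 Ma, youngest = 5.31 Ma → span 1244.69 Myr.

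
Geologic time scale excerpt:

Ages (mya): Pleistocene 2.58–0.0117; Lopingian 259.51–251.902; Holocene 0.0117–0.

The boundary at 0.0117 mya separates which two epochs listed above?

Pleistocene and Holocene

The Pleistocene ends at 0.0117 mya and the Holocene begins at 0.0117 mya, so they share that boundary.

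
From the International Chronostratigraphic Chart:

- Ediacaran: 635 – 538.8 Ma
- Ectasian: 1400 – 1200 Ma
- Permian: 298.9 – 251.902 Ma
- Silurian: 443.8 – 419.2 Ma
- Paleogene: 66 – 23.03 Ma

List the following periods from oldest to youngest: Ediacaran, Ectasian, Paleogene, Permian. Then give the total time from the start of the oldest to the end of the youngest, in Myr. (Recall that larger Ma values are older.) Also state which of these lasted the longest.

Start ages (Ma): Ectasian 1400, Ediacaran 635, Permian 298.9, Paleogene 66.
Ordered oldest to youngest: Ectasian, Ediacaran, Permian, Paleogene.
Span = 1400 − 23.03 = 1376.97 Myr.
Durations: Paleogene 42.97, Permian 46.998, Ectasian 200, Ediacaran 96.2 → longest is Ectasian (200 Myr).

Ectasian, Ediacaran, Permian, Paleogene; total span 1376.97 Myr; longest is Ectasian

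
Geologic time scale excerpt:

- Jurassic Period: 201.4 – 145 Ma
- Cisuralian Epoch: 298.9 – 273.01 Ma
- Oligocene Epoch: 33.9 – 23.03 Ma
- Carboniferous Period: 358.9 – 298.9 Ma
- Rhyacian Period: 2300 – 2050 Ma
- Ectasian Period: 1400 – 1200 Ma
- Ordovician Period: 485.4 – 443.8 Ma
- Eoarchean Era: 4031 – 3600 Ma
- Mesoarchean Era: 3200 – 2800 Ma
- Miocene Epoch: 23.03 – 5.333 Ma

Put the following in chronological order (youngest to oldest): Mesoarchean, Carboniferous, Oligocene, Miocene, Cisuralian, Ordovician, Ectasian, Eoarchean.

The oldest of these is Eoarchean (starts 4031 Ma) and the youngest is Miocene (ends 5.333 Ma).
In between, by decreasing start age: Mesoarchean (3200), Ectasian (1400), Ordovician (485.4), Carboniferous (358.9), Cisuralian (298.9), Oligocene (33.9).
Listing youngest first means reversing that sequence.

Miocene, then Oligocene, then Cisuralian, then Carboniferous, then Ordovician, then Ectasian, then Mesoarchean, then Eoarchean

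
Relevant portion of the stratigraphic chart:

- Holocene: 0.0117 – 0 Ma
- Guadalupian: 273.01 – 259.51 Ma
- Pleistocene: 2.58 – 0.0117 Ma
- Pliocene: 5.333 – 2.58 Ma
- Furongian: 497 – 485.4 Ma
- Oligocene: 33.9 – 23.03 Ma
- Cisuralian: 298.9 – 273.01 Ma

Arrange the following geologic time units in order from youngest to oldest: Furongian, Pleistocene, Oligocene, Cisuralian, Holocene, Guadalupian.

Holocene, then Pleistocene, then Oligocene, then Guadalupian, then Cisuralian, then Furongian

Sorting by start age (ascending Ma, since larger Ma = older): Holocene began 0.0117, Pleistocene began 2.58, Oligocene began 33.9, Guadalupian began 273.01, Cisuralian began 298.9, Furongian began 497.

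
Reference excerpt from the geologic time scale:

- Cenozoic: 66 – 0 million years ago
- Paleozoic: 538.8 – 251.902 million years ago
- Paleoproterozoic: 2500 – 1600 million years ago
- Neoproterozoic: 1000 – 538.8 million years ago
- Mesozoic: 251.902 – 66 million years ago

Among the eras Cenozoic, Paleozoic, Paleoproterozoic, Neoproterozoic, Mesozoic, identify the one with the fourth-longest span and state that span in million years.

Start − end for each: Cenozoic 66 − 0 = 66; Paleozoic 538.8 − 251.902 = 286.898; Paleoproterozoic 2500 − 1600 = 900; Neoproterozoic 1000 − 538.8 = 461.2; Mesozoic 251.902 − 66 = 185.902.
Ranking these from longest: Paleoproterozoic > Neoproterozoic > Paleozoic > Mesozoic > Cenozoic.
Position 4 in that ranking is Mesozoic, which lasted 185.902 Myr.

Mesozoic, 185.902 million years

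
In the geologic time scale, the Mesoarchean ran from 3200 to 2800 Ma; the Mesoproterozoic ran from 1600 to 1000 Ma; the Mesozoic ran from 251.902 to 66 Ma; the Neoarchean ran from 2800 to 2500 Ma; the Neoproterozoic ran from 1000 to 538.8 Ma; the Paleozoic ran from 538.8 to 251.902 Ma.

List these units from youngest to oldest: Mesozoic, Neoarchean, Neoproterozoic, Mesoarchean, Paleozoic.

Read off each span (Ma): Mesozoic 251.902–66; Neoarchean 2800–2500; Neoproterozoic 1000–538.8; Mesoarchean 3200–2800; Paleozoic 538.8–251.902.
Larger Ma is older, so oldest→youngest is Mesoarchean, Neoarchean, Neoproterozoic, Paleozoic, Mesozoic; reverse it for youngest→oldest.

Mesozoic, Paleozoic, Neoproterozoic, Neoarchean, Mesoarchean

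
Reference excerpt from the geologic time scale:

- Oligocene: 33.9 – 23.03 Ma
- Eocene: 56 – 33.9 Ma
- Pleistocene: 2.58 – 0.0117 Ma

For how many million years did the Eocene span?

56 − 33.9 = 22.1 million years.

22.1 million years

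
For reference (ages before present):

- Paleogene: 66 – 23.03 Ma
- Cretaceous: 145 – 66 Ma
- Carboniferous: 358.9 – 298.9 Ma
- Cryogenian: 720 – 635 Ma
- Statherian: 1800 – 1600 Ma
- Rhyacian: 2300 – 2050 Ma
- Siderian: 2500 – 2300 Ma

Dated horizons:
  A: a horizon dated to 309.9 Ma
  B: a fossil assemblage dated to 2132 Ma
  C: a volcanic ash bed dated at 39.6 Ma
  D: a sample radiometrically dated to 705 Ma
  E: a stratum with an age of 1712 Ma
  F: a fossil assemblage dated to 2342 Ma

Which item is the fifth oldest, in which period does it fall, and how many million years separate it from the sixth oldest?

Larger Ma means older, so oldest first: F 2342 > B 2132 > E 1712 > D 705 > A 309.9 > C 39.6.
Counting 5 along gives A (309.9 Ma); the excerpt puts that inside the Carboniferous, 358.9–298.9 Ma.
Next in line is C (39.6 Ma), and 309.9 − 39.6 = 270.3 Myr.

A, in the Carboniferous; 270.3 million years to C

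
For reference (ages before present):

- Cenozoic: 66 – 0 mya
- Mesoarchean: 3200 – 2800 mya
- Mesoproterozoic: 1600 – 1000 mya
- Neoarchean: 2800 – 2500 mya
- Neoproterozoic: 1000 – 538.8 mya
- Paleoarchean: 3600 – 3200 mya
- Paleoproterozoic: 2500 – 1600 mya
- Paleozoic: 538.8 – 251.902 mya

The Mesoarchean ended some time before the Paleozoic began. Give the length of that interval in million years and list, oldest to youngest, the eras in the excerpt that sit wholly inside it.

End of Mesoarchean = 2800 Ma; start of Paleozoic = 538.8 Ma.
Gap = 2800 − 538.8 = 2261.2 Myr.
Eras wholly inside 2800–538.8 Ma: Neoarchean (2800–2500), Paleoproterozoic (2500–1600), Mesoproterozoic (1600–1000), Neoproterozoic (1000–538.8).

2261.2 million years; Neoarchean, Paleoproterozoic, Mesoproterozoic, Neoproterozoic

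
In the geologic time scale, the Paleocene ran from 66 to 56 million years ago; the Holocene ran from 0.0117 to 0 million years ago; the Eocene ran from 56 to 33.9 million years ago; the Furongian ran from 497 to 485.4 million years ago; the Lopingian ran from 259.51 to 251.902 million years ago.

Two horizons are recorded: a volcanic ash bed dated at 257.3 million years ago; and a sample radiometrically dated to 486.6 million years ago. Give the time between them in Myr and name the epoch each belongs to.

Elapsed time: 486.6 − 257.3 = 229.3 Myr.
257.3 Ma lies within 259.51–251.902 Ma: Lopingian.
486.6 Ma lies within 497–485.4 Ma: Furongian.

229.3 million years apart; the first in the Lopingian, the second in the Furongian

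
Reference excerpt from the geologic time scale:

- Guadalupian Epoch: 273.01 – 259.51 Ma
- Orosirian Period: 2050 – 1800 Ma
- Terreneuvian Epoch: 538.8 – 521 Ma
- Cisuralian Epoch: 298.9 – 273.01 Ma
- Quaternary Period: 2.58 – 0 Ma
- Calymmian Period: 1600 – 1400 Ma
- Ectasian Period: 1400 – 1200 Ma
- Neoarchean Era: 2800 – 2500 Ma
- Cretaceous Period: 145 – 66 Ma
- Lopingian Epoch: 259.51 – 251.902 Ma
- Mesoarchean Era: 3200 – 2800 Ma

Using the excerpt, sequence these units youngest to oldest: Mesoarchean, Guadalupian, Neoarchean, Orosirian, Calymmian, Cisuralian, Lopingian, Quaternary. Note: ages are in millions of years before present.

Read off each span (Ma): Mesoarchean 3200–2800; Guadalupian 273.01–259.51; Neoarchean 2800–2500; Orosirian 2050–1800; Calymmian 1600–1400; Cisuralian 298.9–273.01; Lopingian 259.51–251.902; Quaternary 2.58–0.
Larger Ma is older, so oldest→youngest is Mesoarchean, Neoarchean, Orosirian, Calymmian, Cisuralian, Guadalupian, Lopingian, Quaternary; reverse it for youngest→oldest.

Quaternary, then Lopingian, then Guadalupian, then Cisuralian, then Calymmian, then Orosirian, then Neoarchean, then Mesoarchean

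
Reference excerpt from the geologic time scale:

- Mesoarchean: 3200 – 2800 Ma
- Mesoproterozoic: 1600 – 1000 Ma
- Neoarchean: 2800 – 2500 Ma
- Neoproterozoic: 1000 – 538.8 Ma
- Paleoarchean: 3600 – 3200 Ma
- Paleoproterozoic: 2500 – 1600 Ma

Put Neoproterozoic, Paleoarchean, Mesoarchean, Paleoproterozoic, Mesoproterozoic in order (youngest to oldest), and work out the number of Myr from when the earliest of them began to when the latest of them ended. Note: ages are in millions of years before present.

Neoproterozoic, Mesoproterozoic, Paleoproterozoic, Mesoarchean, Paleoarchean; total span 3061.2 Myr

From the excerpt: Neoproterozoic 1000–538.8; Paleoarchean 3600–3200; Mesoarchean 3200–2800; Paleoproterozoic 2500–1600; Mesoproterozoic 1600–1000 (Ma).
Larger Ma is earlier, so the oldest is Paleoarchean and the youngest is Neoproterozoic; youngest to oldest: Neoproterozoic, Mesoproterozoic, Paleoproterozoic, Mesoarchean, Paleoarchean.
Oldest start 3600 minus youngest end 538.8 gives 3061.2 Myr overall.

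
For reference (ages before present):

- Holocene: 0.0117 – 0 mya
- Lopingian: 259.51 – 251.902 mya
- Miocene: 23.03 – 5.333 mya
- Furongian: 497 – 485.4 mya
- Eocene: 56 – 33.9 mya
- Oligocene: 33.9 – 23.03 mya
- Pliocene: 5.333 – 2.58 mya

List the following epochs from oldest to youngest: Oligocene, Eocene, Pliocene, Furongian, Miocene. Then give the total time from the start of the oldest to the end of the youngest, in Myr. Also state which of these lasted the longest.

Furongian → Eocene → Oligocene → Miocene → Pliocene; total span 494.42 Myr; longest is Eocene

Start ages (Ma): Furongian 497, Eocene 56, Oligocene 33.9, Miocene 23.03, Pliocene 5.333.
Ordered oldest to youngest: Furongian, Eocene, Oligocene, Miocene, Pliocene.
Span = 497 − 2.58 = 494.42 Myr.
Durations: Pliocene 2.753, Miocene 17.697, Oligocene 10.87, Eocene 22.1, Furongian 11.6 → longest is Eocene (22.1 Myr).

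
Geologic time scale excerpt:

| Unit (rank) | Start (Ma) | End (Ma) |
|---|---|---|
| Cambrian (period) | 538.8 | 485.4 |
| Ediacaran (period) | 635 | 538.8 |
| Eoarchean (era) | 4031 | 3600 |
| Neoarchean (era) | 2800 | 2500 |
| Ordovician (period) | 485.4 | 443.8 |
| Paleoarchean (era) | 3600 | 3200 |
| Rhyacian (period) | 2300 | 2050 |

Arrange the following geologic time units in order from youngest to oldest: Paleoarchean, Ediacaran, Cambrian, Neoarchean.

Sorting by start age (ascending Ma, since larger Ma = older): Cambrian start 538.8, Ediacaran start 635, Neoarchean start 2800, Paleoarchean start 3600.

Cambrian, then Ediacaran, then Neoarchean, then Paleoarchean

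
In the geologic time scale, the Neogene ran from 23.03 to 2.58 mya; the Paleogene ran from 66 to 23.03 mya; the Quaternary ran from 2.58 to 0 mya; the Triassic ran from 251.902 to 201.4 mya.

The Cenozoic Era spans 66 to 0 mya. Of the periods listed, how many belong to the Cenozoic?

3

Periods inside 66–0 Ma: Paleogene, Neogene, Quaternary — 3 in total.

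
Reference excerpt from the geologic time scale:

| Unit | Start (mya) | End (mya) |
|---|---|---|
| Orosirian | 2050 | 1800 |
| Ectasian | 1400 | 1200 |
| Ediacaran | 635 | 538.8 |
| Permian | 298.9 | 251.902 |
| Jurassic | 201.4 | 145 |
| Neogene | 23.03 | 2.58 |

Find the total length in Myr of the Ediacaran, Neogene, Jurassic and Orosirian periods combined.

423.05 million years

Duration is start − end for each: (635 − 538.8) + (23.03 − 2.58) + (201.4 − 145) + (2050 − 1800).
That is 96.2 + 20.45 + 56.4 + 250, which totals 423.05 million years.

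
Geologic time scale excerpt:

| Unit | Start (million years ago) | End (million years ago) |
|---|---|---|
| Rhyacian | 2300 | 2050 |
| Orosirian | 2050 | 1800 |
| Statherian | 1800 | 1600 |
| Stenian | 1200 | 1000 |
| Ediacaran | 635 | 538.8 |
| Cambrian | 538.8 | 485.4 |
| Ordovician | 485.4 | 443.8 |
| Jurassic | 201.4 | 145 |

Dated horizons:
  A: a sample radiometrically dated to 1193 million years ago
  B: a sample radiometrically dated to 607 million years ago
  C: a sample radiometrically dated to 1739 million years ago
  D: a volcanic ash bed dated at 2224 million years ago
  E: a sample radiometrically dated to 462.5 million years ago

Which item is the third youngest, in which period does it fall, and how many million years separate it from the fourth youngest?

Sorted youngest-first by Ma: E (462.5), B (607), A (1193), C (1739), D (2224).
The third youngest is A at 1193 Ma, which lies in 1200–1000 Ma: the Stenian.
The fourth youngest is C at 1739 Ma; separation = |1193 − 1739| = 546 Myr.

A, in the Stenian; 546 million years to C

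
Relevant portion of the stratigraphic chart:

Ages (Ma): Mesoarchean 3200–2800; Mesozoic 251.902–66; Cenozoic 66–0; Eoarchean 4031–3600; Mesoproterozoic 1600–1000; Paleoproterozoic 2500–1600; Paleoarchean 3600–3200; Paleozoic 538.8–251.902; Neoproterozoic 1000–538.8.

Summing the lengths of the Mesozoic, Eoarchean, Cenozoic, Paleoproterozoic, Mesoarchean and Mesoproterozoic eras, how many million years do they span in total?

Each duration: Mesozoic = 185.902; Eoarchean = 431; Cenozoic = 66; Paleoproterozoic = 900; Mesoarchean = 400; Mesoproterozoic = 600.
Sum: 185.902 + 431 + 66 + 900 + 400 + 600 = 2582.902 Myr.

2582.902 million years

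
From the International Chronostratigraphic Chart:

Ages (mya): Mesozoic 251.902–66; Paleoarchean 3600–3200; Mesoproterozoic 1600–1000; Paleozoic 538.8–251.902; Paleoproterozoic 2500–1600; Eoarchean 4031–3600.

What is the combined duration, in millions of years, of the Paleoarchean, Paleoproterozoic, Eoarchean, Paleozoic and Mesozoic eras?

2203.8 million years

Duration is start − end for each: (3600 − 3200) + (2500 − 1600) + (4031 − 3600) + (538.8 − 251.902) + (251.902 − 66).
That is 400 + 900 + 431 + 286.898 + 185.902, which totals 2203.8 million years.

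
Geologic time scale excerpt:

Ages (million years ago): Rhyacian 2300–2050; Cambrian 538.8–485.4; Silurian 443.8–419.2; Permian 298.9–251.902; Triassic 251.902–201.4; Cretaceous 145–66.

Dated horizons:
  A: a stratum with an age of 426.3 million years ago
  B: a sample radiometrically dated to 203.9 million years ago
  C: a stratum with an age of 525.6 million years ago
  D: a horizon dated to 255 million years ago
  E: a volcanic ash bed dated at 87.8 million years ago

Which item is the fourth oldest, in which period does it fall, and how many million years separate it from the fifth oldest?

Sorted oldest-first by Ma: C (525.6), A (426.3), D (255), B (203.9), E (87.8).
The fourth oldest is B at 203.9 Ma, which lies in 251.902–201.4 Ma: the Triassic.
The fifth oldest is E at 87.8 Ma; separation = |203.9 − 87.8| = 116.1 Myr.

B, in the Triassic; 116.1 million years to E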